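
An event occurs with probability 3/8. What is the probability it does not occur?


P(A') = 1 - P(A) = 1 - 3/8 = 5/8

5/8


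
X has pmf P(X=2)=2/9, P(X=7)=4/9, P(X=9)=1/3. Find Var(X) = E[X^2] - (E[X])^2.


E[X] = 59/9, E[X^2] = 149/3
Var(X) = E[X^2] - (E[X])^2 = 149/3 - (59/9)^2 = 542/81

542/81


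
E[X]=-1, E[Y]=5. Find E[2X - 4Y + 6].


E[2X - 4Y + 6] = 2*E[X] - 4*E[Y] + 6
= (2)*(-1) + (-4)*(5) + (6)
= -2 - 20 + 6 = -16

-16


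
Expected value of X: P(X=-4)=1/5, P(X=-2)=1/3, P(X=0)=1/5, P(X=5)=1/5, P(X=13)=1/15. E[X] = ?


E[X] = sum(x * P(x))
= -4*1/5 - 2*1/3 + 0*1/5 + 5*1/5 + 13*1/15
= 2/5

2/5


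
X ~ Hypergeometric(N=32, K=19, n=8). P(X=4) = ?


P(X=4) = C(19,4)*C(13,4) / C(32,8)
= 3876*715 / 10518300
= 2771340/10518300 = 3553/13485

3553/13485


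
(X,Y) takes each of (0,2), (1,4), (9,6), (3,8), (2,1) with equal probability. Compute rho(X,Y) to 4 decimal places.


Cov(X,Y) = 4.2000, Var(X) = 10.0000, Var(Y) = 6.5600
rho = Cov/(sqrt(VarX)*sqrt(VarY)) = 0.5186

0.5186


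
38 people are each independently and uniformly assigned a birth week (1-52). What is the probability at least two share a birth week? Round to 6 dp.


P(all different) = prod((52-i)/52 for i=0..37) = 0.000000
P(at least one match) = 1 - 0.000000 = 1.000000

1.000000


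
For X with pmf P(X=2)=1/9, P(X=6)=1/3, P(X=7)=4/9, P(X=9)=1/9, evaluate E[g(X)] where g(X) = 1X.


E[1X] = sum(g(x)*P(x))
= 2*1/9 + 6*1/3 + 7*4/9 + 9*1/9
= 19/3

19/3


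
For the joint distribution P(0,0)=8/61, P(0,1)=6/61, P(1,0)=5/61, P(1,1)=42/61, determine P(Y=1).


P(Y=1) = P(0,1)+P(1,1) = 6/61 + 42/61 = 48/61

48/61


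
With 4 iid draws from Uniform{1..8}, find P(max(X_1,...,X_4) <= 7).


P(max <= 7) = P(all X_i <= 7) = (P(X_1 <= 7))^4
= (7/8)^4 = 2401/4096

2401/4096


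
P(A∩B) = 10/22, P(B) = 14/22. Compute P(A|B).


P(A|B) = P(A∩B)/P(B) = (10/22)/(14/22) = 10/14 = 5/7

5/7


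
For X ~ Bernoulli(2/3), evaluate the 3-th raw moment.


For Bernoulli: X in {0,1}
E[X^3] = 0^3*(1-2/3) + 1^3*2/3 = 2/3

2/3


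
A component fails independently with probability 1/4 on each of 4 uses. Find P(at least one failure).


P(at least one) = 1 - P(none)
P(none) = (1 - 1/4)^4 = (3/4)^4 = 81/256
P(at least one) = 1 - 81/256 = 175/256

175/256


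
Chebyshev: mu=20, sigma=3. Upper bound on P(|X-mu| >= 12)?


k = 12/3 = 4
Chebyshev: P(|X-mu| >= k*sigma) <= 1/k^2 = 1/4^2 = 1/16

1/16


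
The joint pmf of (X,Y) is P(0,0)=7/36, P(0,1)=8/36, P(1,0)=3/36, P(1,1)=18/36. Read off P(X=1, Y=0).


Read from table: P(X=1, Y=0) = 3/36 = 1/12

1/12


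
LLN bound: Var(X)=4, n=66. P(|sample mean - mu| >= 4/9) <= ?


Var(Xbar) = Var(X)/n = 4/66
Chebyshev: P(|Xbar-mu| >= 4/9) <= Var(Xbar)/(4/9)^2 = (2/33)/(16/81) = 27/88

27/88


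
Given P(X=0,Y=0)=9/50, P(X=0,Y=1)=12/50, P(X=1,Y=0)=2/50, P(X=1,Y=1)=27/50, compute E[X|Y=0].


P(Y=0) = 11/50
E[X|Y=0] = (0*9 + 1*2)/11 = 2/11

2/11


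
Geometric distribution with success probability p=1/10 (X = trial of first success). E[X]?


For geometric (trials until first success), E[X] = 1/p = 1/(1/10) = 10

10


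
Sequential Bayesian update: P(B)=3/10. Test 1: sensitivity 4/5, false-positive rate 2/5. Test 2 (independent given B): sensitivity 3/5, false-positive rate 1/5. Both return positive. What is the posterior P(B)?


After test 1: P(+) = 4/5*3/10 + 2/5*7/10 = 13/25
P(B|+) = (6/25)/(13/25) = 6/13
After test 2 (use post1 as new prior): P(+) = 3/5*6/13 + 1/5*7/13 = 5/13
P(B|+,+) = (18/65)/(5/13) = 18/25

18/25


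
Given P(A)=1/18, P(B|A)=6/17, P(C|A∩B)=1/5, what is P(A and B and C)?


P(A∩B∩C) = P(A) * P(B|A) * P(C|A∩B)
= 1/18 * 6/17 * 1/5
= 1/51 * 1/5 = 1/255

1/255


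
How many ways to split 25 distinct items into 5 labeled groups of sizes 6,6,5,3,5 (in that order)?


25! = 15511210043330985984000000
Denominator: 6!=720 * 6!=720 * 5!=120 * 3!=6 * 5!=120
Coefficient = 15511210043330985984000000 / 44789760000 = 346311523958400

346311523958400


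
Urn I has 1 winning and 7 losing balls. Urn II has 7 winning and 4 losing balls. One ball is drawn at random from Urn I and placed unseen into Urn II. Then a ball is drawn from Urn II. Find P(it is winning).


P(transfer winning) = 1/8; P(transfer losing) = 7/8
If winning transferred: Urn II has 8 winning of 12, so P(winning|winning moved) = 2/3
If losing transferred: Urn II has 7 winning of 12, so P(winning|losing moved) = 7/12
By total probability: P(winning) = 1/8*2/3 + 7/8*7/12 = 19/32

19/32


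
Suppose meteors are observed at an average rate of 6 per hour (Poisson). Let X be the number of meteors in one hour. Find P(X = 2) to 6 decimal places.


P(X=2) = e^(-6) * 6^2 / 2!
≈ 0.002478752177 * 36 / 2
≈ 0.044618

0.044618


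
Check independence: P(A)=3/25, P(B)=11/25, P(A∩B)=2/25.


P(A)*P(B) = 3/25*11/25 = 33/625
P(A∩B) = 2/25 != 33/625, so not independent

No, A and B are not independent


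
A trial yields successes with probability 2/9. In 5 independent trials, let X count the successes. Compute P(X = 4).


P(X=4) = C(5,4) * p^4 * (1-p)^1
= 5 * 16/6561 * 7/9
= 560/59049

560/59049


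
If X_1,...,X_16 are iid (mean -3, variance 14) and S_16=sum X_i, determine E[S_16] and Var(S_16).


E[S_n] = n*mu = 16*-3 = -48
Var(S_n) = n*sigma^2 = 16*14 = 224

E[S_16]=-48, Var(S_16)=224


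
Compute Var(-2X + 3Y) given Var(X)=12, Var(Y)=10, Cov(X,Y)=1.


Var(-2X + 3Y) = (-2)^2*Var(X) + 3^2*Var(Y) + 2*(-2)*3*Cov(X,Y)
= 4*12 + 9*10 - 12*1
= 48 + 90 - 12 = 126

126


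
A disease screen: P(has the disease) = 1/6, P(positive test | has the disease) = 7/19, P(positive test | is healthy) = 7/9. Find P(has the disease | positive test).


P(A) = P(A|B)P(B) + P(A|B')P(B') = 7/19*1/6 + 7/9*5/6 = 364/513
P(B|A) = P(A|B)P(B)/P(A) = (7/114)/(364/513) = 9/104

9/104


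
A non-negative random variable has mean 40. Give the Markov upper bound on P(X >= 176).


Markov: P(X >= a) <= E[X]/a
P(X >= 176) <= 40/176 = 5/22

5/22


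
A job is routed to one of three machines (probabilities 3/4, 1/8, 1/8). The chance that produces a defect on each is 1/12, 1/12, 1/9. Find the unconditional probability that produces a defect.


P(A) = P(A|B1)P(B1) + P(A|B2)P(B2) + P(A|B3)P(B3)
= 1/12*3/4 + 1/12*1/8 + 1/9*1/8
= 1/16 + 1/96 + 1/72 = 25/288

25/288


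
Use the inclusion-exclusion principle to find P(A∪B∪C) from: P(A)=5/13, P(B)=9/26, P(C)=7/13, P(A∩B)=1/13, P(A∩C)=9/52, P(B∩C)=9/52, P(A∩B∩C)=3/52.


P(A∪B∪C) = P(A)+P(B)+P(C) - P(AB)-P(AC)-P(BC) + P(ABC)
= 5/13+9/26+7/13 - 1/13-9/52-9/52 + 3/52
= 47/52

47/52


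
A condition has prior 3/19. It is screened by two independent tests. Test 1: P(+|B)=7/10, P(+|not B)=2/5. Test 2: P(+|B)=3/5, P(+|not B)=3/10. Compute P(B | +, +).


After test 1: P(+) = 7/10*3/19 + 2/5*16/19 = 17/38
P(B|+) = (21/190)/(17/38) = 21/85
After test 2 (use post1 as new prior): P(+) = 3/5*21/85 + 3/10*64/85 = 159/425
P(B|+,+) = (63/425)/(159/425) = 21/53

21/53


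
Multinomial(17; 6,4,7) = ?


17! = 355687428096000
Denominator: 6!=720 * 4!=24 * 7!=5040
Coefficient = 355687428096000 / 87091200 = 4084080

4084080


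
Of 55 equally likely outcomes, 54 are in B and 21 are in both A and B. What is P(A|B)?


P(A|B) = P(A∩B)/P(B) = (21/55)/(54/55) = 21/54 = 7/18

7/18


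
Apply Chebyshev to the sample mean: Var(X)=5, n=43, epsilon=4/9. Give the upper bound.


Var(Xbar) = Var(X)/n = 5/43
Chebyshev: P(|Xbar-mu| >= 4/9) <= Var(Xbar)/(4/9)^2 = (5/43)/(16/81) = 405/688

405/688


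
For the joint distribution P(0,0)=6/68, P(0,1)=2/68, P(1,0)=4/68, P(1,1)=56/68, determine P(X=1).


P(X=1) = P(1,0)+P(1,1) = 4/68 + 56/68 = 60/68 = 15/17

15/17


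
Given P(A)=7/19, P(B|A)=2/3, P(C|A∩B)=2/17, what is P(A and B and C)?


P(A∩B∩C) = P(A) * P(B|A) * P(C|A∩B)
= 7/19 * 2/3 * 2/17
= 14/57 * 2/17 = 28/969

28/969


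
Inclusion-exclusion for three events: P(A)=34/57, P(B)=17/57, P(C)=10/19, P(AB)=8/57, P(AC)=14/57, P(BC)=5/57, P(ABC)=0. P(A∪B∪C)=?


P(A∪B∪C) = P(A)+P(B)+P(C) - P(AB)-P(AC)-P(BC) + P(ABC)
= 34/57+17/57+10/19 - 8/57-14/57-5/57 + 0
= 18/19

18/19


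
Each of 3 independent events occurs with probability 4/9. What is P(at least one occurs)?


P(at least one) = 1 - P(none)
P(none) = (1 - 4/9)^3 = (5/9)^3 = 125/729
P(at least one) = 1 - 125/729 = 604/729

604/729


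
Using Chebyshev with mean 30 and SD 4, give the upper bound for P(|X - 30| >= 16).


k = 16/4 = 4
Chebyshev: P(|X-mu| >= k*sigma) <= 1/k^2 = 1/4^2 = 1/16

1/16


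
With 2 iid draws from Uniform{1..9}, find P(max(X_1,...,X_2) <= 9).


P(max <= 9) = P(all X_i <= 9) = (P(X_1 <= 9))^2
= (9/9)^2 = 1^2 = 1

1


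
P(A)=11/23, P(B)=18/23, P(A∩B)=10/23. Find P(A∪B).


P(A∪B) = P(A) + P(B) - P(A∩B)
= 11/23 + 18/23 - 10/23 = 19/23

19/23


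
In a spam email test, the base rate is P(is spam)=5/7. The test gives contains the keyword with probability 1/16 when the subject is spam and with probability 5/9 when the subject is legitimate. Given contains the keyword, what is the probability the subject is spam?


P(A) = P(A|B)P(B) + P(A|B')P(B') = 1/16*5/7 + 5/9*2/7 = 205/1008
P(B|A) = P(A|B)P(B)/P(A) = (5/112)/(205/1008) = 9/41

9/41


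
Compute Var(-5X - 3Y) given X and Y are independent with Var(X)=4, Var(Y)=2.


Independence => Cov(X,Y)=0
Var(-5X - 3Y) = (-5)^2*Var(X) + (-3)^2*Var(Y)
= 25*4 + 9*2 = 118

118


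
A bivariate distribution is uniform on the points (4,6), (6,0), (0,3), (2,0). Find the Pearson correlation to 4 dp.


Cov(X,Y) = -0.7500, Var(X) = 5.0000, Var(Y) = 6.1875
rho = Cov/(sqrt(VarX)*sqrt(VarY)) = -0.1348

-0.1348


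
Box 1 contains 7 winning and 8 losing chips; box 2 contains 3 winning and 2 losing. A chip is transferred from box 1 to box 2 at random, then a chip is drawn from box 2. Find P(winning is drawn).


P(transfer winning) = 7/15; P(transfer losing) = 8/15
If winning transferred: Urn II has 4 winning of 6, so P(winning|winning moved) = 2/3
If losing transferred: Urn II has 3 winning of 6, so P(winning|losing moved) = 1/2
By total probability: P(winning) = 7/15*2/3 + 8/15*1/2 = 26/45

26/45


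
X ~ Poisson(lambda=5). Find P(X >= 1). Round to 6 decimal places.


P(X>=1) = 1 - P(X<=0) = 1 - (e^(-5)*5^0/0!)
≈ 1 - 0.0067379470 = 0.9932620530
≈ 0.993262

0.993262


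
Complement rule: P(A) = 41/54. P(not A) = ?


P(A') = 1 - P(A) = 1 - 41/54 = 13/54

13/54


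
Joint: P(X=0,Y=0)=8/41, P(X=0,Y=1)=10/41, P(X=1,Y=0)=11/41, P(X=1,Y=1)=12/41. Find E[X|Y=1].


P(Y=1) = 22/41
E[X|Y=1] = (0*10 + 1*12)/22 = 12/22 = 6/11

6/11


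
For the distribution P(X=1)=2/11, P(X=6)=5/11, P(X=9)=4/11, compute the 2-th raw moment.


E[X^2] = sum(x^2 * P(x))
= 1*2/11 + 36*5/11 + 81*4/11
= 46

46


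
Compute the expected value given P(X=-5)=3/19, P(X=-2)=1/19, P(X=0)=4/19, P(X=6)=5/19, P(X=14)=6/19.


E[X] = sum(x * P(x))
= -5*3/19 - 2*1/19 + 0*4/19 + 6*5/19 + 14*6/19
= 97/19

97/19


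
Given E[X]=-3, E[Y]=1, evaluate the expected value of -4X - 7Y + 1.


E[-4X - 7Y + 1] = -4*E[X] - 7*E[Y] + 1
= (-4)*(-3) + (-7)*(1) + (1)
= 12 - 7 + 1 = 6

6


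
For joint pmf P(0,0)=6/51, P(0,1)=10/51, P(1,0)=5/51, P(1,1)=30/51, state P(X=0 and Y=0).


Read from table: P(X=0, Y=0) = 6/51 = 2/17

2/17


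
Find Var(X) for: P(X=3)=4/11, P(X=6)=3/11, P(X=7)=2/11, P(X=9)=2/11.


E[X] = 62/11, E[X^2] = 404/11
Var(X) = E[X^2] - (E[X])^2 = 404/11 - (62/11)^2 = 600/121

600/121


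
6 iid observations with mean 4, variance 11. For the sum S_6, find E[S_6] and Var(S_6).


E[S_n] = n*mu = 6*4 = 24
Var(S_n) = n*sigma^2 = 6*11 = 66

E[S_6]=24, Var(S_6)=66


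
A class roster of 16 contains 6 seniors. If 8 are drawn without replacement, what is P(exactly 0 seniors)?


P(X=0) = C(6,0)*C(10,8) / C(16,8)
= 1*45 / 12870
= 45/12870 = 1/286

1/286


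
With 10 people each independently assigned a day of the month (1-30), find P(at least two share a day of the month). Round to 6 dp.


P(all different) = prod((30-i)/30 for i=0..9) = 0.184639
P(at least one match) = 1 - 0.184639 = 0.815361

0.815361


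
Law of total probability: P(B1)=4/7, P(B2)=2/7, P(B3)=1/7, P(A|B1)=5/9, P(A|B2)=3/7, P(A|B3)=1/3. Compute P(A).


P(A) = P(A|B1)P(B1) + P(A|B2)P(B2) + P(A|B3)P(B3)
= 5/9*4/7 + 3/7*2/7 + 1/3*1/7
= 20/63 + 6/49 + 1/21 = 215/441

215/441


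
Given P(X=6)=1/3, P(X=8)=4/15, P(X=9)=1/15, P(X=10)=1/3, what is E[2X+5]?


E[2X+5] = sum(g(x)*P(x))
= 17*1/3 + 21*4/15 + 23*1/15 + 25*1/3
= 317/15

317/15


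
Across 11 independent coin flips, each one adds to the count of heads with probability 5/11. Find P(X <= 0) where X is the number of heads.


P(X<=0) = P(X=0)
= 362797056/285311670611
= 362797056/285311670611

362797056/285311670611


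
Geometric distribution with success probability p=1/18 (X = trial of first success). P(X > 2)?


P(X > 2) = P(first 2 trials all fail) = (1-p)^2 = (17/18)^2 = 289/324

289/324


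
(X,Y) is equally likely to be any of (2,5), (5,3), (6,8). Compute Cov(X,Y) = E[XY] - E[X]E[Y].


E[X]=13/3, E[Y]=16/3, E[XY]=73/3
Cov(X,Y) = E[XY] - E[X]E[Y] = 73/3 - 13/3*16/3 = 11/9

11/9


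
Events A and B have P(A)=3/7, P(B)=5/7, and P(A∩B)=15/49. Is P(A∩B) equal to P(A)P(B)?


P(A)*P(B) = 3/7*5/7 = 15/49
P(A∩B) = 15/49, which equals P(A)P(B), so independent

Yes, A and B are independent


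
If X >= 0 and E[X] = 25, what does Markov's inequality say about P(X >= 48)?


Markov: P(X >= a) <= E[X]/a
P(X >= 48) <= 25/48

25/48


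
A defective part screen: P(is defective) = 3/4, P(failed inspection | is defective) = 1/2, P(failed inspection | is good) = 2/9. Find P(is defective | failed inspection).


P(A) = P(A|B)P(B) + P(A|B')P(B') = 1/2*3/4 + 2/9*1/4 = 31/72
P(B|A) = P(A|B)P(B)/P(A) = (3/8)/(31/72) = 27/31

27/31


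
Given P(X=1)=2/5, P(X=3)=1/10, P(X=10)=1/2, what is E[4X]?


E[4X] = sum(g(x)*P(x))
= 4*2/5 + 12*1/10 + 40*1/2
= 114/5

114/5


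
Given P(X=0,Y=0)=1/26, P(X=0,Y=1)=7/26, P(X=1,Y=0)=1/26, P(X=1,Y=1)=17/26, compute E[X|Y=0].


P(Y=0) = 2/26
E[X|Y=0] = (0*1 + 1*1)/2 = 1/2

1/2


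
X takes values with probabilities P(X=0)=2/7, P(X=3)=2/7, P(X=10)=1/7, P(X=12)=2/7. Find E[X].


E[X] = sum(x * P(x))
= 0*2/7 + 3*2/7 + 10*1/7 + 12*2/7
= 40/7

40/7


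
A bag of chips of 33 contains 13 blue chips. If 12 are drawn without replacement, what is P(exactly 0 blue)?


P(X=0) = C(13,0)*C(20,12) / C(33,12)
= 1*125970 / 354817320
= 125970/354817320 = 323/909788

323/909788


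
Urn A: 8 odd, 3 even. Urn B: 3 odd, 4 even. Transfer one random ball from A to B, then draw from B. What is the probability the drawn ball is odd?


P(transfer odd) = 8/11; P(transfer even) = 3/11
If odd transferred: Urn II has 4 odd of 8, so P(odd|odd moved) = 1/2
If even transferred: Urn II has 3 odd of 8, so P(odd|even moved) = 3/8
By total probability: P(odd) = 8/11*1/2 + 3/11*3/8 = 41/88

41/88


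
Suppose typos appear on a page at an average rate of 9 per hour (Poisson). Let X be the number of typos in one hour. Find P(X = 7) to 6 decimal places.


P(X=7) = e^(-9) * 9^7 / 7!
≈ 0.0001234098041 * 4782969 / 5040
≈ 0.117116

0.117116


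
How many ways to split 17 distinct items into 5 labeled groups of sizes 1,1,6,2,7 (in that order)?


17! = 355687428096000
Denominator: 1!=1 * 1!=1 * 6!=720 * 2!=2 * 7!=5040
Coefficient = 355687428096000 / 7257600 = 49008960

49008960


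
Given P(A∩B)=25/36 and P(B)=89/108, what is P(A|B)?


P(A|B) = P(A∩B)/P(B) = (75/108)/(89/108) = 75/89

75/89


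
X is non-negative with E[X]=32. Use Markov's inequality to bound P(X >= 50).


Markov: P(X >= a) <= E[X]/a
P(X >= 50) <= 32/50 = 16/25

16/25


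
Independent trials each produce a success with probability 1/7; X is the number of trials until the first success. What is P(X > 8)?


P(X > 8) = P(first 8 trials all fail) = (1-p)^8 = (6/7)^8 = 1679616/5764801

1679616/5764801


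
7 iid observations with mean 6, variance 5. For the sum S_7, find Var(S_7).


By independence, Var(S_n) = n*Var(X_1) = 7*5 = 35

35


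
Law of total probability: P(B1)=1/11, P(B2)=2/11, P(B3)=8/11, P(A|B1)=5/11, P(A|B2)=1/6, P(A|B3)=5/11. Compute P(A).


P(A) = P(A|B1)P(B1) + P(A|B2)P(B2) + P(A|B3)P(B3)
= 5/11*1/11 + 1/6*2/11 + 5/11*8/11
= 5/121 + 1/33 + 40/121 = 146/363

146/363


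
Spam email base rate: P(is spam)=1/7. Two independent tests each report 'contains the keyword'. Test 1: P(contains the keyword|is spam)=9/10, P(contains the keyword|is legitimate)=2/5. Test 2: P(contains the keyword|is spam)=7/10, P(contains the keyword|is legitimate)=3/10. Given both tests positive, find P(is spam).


After test 1: P(+) = 9/10*1/7 + 2/5*6/7 = 33/70
P(B|+) = (9/70)/(33/70) = 3/11
After test 2 (use post1 as new prior): P(+) = 7/10*3/11 + 3/10*8/11 = 9/22
P(B|+,+) = (21/110)/(9/22) = 7/15

7/15


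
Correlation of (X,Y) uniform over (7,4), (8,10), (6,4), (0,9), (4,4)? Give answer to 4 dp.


Cov(X,Y) = -1.4000, Var(X) = 8.0000, Var(Y) = 7.3600
rho = Cov/(sqrt(VarX)*sqrt(VarY)) = -0.1825

-0.1825


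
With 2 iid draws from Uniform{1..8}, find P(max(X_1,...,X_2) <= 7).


P(max <= 7) = P(all X_i <= 7) = (P(X_1 <= 7))^2
= (7/8)^2 = 49/64

49/64


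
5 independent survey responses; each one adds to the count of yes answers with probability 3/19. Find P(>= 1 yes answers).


P(at least one) = 1 - P(none)
P(none) = (1 - 3/19)^5 = (16/19)^5 = 1048576/2476099
P(at least one) = 1 - 1048576/2476099 = 1427523/2476099

1427523/2476099


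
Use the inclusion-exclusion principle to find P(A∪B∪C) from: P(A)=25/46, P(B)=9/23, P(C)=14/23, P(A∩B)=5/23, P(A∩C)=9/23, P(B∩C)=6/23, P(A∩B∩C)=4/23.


P(A∪B∪C) = P(A)+P(B)+P(C) - P(AB)-P(AC)-P(BC) + P(ABC)
= 25/46+9/23+14/23 - 5/23-9/23-6/23 + 4/23
= 39/46

39/46


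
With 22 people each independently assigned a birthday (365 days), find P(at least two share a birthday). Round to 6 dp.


P(all different) = prod((365-i)/365 for i=0..21) = 0.524305
P(at least one match) = 1 - 0.524305 = 0.475695

0.475695


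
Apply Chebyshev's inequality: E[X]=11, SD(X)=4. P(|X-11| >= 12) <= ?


k = 12/4 = 3
Chebyshev: P(|X-mu| >= k*sigma) <= 1/k^2 = 1/3^2 = 1/9

1/9


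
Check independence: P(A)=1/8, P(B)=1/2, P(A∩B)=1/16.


P(A)*P(B) = 1/8*1/2 = 1/16
P(A∩B) = 1/16, which equals P(A)P(B), so independent

Yes, A and B are independent


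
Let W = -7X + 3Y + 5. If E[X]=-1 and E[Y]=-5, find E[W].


E[-7X + 3Y + 5] = -7*E[X] + 3*E[Y] + 5
= (-7)*(-1) + (3)*(-5) + (5)
= 7 - 15 + 5 = -3

-3


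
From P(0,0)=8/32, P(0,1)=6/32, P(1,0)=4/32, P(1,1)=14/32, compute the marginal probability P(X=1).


P(X=1) = P(1,0)+P(1,1) = 4/32 + 14/32 = 18/32 = 9/16

9/16


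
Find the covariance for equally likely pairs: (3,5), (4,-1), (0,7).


E[X]=7/3, E[Y]=11/3, E[XY]=11/3
Cov(X,Y) = E[XY] - E[X]E[Y] = 11/3 - 7/3*11/3 = -44/9

-44/9


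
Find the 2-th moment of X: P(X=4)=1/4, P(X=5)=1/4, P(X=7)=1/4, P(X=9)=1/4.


E[X^2] = sum(x^2 * P(x))
= 16*1/4 + 25*1/4 + 49*1/4 + 81*1/4
= 171/4

171/4


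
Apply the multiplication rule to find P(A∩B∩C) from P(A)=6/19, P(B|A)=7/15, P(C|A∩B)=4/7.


P(A∩B∩C) = P(A) * P(B|A) * P(C|A∩B)
= 6/19 * 7/15 * 4/7
= 14/95 * 4/7 = 8/95

8/95


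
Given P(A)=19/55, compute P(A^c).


P(A') = 1 - P(A) = 1 - 19/55 = 36/55

36/55


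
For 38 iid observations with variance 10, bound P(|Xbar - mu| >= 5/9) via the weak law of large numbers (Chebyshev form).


Var(Xbar) = Var(X)/n = 10/38
Chebyshev: P(|Xbar-mu| >= 5/9) <= Var(Xbar)/(5/9)^2 = (5/19)/(25/81) = 81/95

81/95


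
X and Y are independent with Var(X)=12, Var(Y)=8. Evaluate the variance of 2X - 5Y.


Independence => Cov(X,Y)=0
Var(2X - 5Y) = 2^2*Var(X) + (-5)^2*Var(Y)
= 4*12 + 25*8 = 248

248


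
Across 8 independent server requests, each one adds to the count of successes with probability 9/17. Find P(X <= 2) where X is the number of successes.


P(X<=2) = P(X=0) + P(X=1) + P(X=2)
= 16777216/6975757441 + 150994944/6975757441 + 594542592/6975757441
= 762314752/6975757441

762314752/6975757441


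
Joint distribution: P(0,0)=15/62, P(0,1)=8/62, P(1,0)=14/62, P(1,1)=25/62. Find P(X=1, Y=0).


Read from table: P(X=1, Y=0) = 14/62 = 7/31

7/31


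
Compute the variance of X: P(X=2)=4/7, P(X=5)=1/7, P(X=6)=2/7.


E[X] = 25/7, E[X^2] = 113/7
Var(X) = E[X^2] - (E[X])^2 = 113/7 - (25/7)^2 = 166/49

166/49


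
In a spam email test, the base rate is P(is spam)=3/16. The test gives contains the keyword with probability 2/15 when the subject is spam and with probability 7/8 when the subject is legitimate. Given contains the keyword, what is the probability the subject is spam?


P(A) = P(A|B)P(B) + P(A|B')P(B') = 2/15*3/16 + 7/8*13/16 = 471/640
P(B|A) = P(A|B)P(B)/P(A) = (1/40)/(471/640) = 16/471

16/471


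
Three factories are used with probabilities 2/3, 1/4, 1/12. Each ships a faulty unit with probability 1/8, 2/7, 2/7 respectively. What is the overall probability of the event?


P(A) = P(A|B1)P(B1) + P(A|B2)P(B2) + P(A|B3)P(B3)
= 1/8*2/3 + 2/7*1/4 + 2/7*1/12
= 1/12 + 1/14 + 1/42 = 5/28

5/28


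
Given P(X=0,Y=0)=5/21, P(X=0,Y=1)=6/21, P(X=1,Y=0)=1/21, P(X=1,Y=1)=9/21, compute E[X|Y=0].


P(Y=0) = 6/21
E[X|Y=0] = (0*5 + 1*1)/6 = 1/6

1/6


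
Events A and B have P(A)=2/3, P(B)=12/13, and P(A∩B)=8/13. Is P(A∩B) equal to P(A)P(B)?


P(A)*P(B) = 2/3*12/13 = 8/13
P(A∩B) = 8/13, which equals P(A)P(B), so independent

Yes, A and B are independent


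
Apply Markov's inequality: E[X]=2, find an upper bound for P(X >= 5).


Markov: P(X >= a) <= E[X]/a
P(X >= 5) <= 2/5

2/5


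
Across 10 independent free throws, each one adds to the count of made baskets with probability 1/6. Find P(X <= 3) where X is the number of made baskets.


P(X<=3) = P(X=0) + P(X=1) + P(X=2) + P(X=3)
= 9765625/60466176 + 9765625/30233088 + 1953125/6718464 + 390625/2519424
= 390625/419904

390625/419904


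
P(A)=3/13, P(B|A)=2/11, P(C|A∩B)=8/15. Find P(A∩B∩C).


P(A∩B∩C) = P(A) * P(B|A) * P(C|A∩B)
= 3/13 * 2/11 * 8/15
= 6/143 * 8/15 = 16/715

16/715


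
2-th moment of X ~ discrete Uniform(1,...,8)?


E[X^2] = (1/8) * sum(x^2 for x=1..8)
= 204/8 = 51/2

51/2


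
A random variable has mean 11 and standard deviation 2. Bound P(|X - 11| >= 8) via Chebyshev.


k = 8/2 = 4
Chebyshev: P(|X-mu| >= k*sigma) <= 1/k^2 = 1/4^2 = 1/16

1/16


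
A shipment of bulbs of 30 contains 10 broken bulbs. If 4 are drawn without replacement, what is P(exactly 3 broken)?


P(X=3) = C(10,3)*C(20,1) / C(30,4)
= 120*20 / 27405
= 2400/27405 = 160/1827

160/1827


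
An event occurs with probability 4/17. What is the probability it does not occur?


P(A') = 1 - P(A) = 1 - 4/17 = 13/17

13/17


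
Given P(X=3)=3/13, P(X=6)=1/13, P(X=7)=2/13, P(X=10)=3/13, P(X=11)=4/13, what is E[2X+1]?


E[2X+1] = sum(g(x)*P(x))
= 7*3/13 + 13*1/13 + 15*2/13 + 21*3/13 + 23*4/13
= 219/13

219/13


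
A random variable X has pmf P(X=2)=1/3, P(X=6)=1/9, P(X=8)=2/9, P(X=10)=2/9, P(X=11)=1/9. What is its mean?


E[X] = sum(x * P(x))
= 2*1/3 + 6*1/9 + 8*2/9 + 10*2/9 + 11*1/9
= 59/9

59/9


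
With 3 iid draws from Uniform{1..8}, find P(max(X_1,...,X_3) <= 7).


P(max <= 7) = P(all X_i <= 7) = (P(X_1 <= 7))^3
= (7/8)^3 = 343/512

343/512


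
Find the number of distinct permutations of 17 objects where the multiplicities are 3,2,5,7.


17! = 355687428096000
Denominator: 3!=6 * 2!=2 * 5!=120 * 7!=5040
Coefficient = 355687428096000 / 7257600 = 49008960

49008960


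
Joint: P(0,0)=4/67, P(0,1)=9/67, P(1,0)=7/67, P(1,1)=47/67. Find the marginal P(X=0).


P(X=0) = P(0,0)+P(0,1) = 4/67 + 9/67 = 13/67

13/67


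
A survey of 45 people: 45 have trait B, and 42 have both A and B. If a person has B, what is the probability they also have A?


P(A|B) = P(A∩B)/P(B) = (42/45)/(45/45) = 42/45 = 14/15

14/15


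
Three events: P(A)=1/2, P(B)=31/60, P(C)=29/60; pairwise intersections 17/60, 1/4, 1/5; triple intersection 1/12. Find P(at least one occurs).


P(A∪B∪C) = P(A)+P(B)+P(C) - P(AB)-P(AC)-P(BC) + P(ABC)
= 1/2+31/60+29/60 - 17/60-1/4-1/5 + 1/12
= 17/20

17/20


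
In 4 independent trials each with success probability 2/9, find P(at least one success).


P(at least one) = 1 - P(none)
P(none) = (1 - 2/9)^4 = (7/9)^4 = 2401/6561
P(at least one) = 1 - 2401/6561 = 4160/6561

4160/6561


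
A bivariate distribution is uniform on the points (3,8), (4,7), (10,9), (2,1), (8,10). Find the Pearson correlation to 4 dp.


Cov(X,Y) = 7.0000, Var(X) = 9.4400, Var(Y) = 10.0000
rho = Cov/(sqrt(VarX)*sqrt(VarY)) = 0.7205

0.7205


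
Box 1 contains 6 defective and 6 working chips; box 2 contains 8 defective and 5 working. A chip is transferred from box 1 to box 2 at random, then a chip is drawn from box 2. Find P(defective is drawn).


P(transfer defective) = 6/12 = 1/2; P(transfer working) = 1/2
If defective transferred: Urn II has 9 defective of 14, so P(defective|defective moved) = 9/14
If working transferred: Urn II has 8 defective of 14, so P(defective|working moved) = 4/7
By total probability: P(defective) = 1/2*9/14 + 1/2*4/7 = 17/28

17/28


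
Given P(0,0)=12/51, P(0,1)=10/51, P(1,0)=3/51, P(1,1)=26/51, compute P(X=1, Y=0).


Read from table: P(X=1, Y=0) = 3/51 = 1/17

1/17


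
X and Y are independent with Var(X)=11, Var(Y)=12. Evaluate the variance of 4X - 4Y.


Independence => Cov(X,Y)=0
Var(4X - 4Y) = 4^2*Var(X) + (-4)^2*Var(Y)
= 16*11 + 16*12 = 368

368


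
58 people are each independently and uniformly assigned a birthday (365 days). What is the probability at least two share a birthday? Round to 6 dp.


P(all different) = prod((365-i)/365 for i=0..57) = 0.008335
P(at least one match) = 1 - 0.008335 = 0.991665

0.991665


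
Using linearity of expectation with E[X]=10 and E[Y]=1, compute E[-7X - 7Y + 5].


E[-7X - 7Y + 5] = -7*E[X] - 7*E[Y] + 5
= (-7)*(10) + (-7)*(1) + (5)
= -70 - 7 + 5 = -72

-72


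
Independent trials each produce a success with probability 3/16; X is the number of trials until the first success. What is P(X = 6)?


P(X=6) = (1-p)^5 * p = (13/16)^5 * 3/16
= 371293/1048576 * 3/16 = 1113879/16777216

1113879/16777216


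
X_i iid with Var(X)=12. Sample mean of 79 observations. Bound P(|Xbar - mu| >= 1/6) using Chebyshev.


Var(Xbar) = Var(X)/n = 12/79
Chebyshev: P(|Xbar-mu| >= 1/6) <= Var(Xbar)/(1/6)^2 = (12/79)/(1/36) = 432/79
Bound exceeds 1, so trivial bound: 1

1


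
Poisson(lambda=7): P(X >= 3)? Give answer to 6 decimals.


P(X>=3) = 1 - P(X<=2) = 1 - (e^(-7)*7^0/0! + e^(-7)*7^1/1! + e^(-7)*7^2/2!)
≈ 1 - (0.0009118820 + 0.0063831738 + 0.0223411082)
= 1 - 0.0296361640 = 0.9703638360
≈ 0.970364

0.970364


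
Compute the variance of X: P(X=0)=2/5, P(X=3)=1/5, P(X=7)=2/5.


E[X] = 17/5, E[X^2] = 107/5
Var(X) = E[X^2] - (E[X])^2 = 107/5 - (17/5)^2 = 246/25

246/25


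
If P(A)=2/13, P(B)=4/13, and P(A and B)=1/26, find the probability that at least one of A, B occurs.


P(A∪B) = P(A) + P(B) - P(A∩B)
= 2/13 + 4/13 - 1/26 = 11/26

11/26


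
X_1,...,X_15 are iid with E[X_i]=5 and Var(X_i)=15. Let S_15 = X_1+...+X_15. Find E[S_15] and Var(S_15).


E[S_n] = n*mu = 15*5 = 75
Var(S_n) = n*sigma^2 = 15*15 = 225

E[S_15]=75, Var(S_15)=225


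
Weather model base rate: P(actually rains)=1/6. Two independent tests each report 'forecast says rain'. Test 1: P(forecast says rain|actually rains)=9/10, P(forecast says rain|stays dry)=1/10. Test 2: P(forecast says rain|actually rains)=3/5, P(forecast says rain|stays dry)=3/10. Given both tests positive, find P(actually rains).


After test 1: P(+) = 9/10*1/6 + 1/10*5/6 = 7/30
P(B|+) = (3/20)/(7/30) = 9/14
After test 2 (use post1 as new prior): P(+) = 3/5*9/14 + 3/10*5/14 = 69/140
P(B|+,+) = (27/70)/(69/140) = 18/23

18/23


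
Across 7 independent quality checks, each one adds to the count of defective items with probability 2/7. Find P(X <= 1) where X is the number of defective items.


P(X<=1) = P(X=0) + P(X=1)
= 78125/823543 + 31250/117649
= 296875/823543

296875/823543


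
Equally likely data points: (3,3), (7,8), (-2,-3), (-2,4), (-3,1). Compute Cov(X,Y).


E[X]=3/5, E[Y]=13/5, E[XY]=12
Cov(X,Y) = E[XY] - E[X]E[Y] = 12 - 3/5*13/5 = 261/25

261/25


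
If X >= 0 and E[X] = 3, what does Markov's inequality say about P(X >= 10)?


Markov: P(X >= a) <= E[X]/a
P(X >= 10) <= 3/10

3/10


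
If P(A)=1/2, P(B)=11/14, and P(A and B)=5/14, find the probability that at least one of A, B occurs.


P(A∪B) = P(A) + P(B) - P(A∩B)
= 1/2 + 11/14 - 5/14 = 13/14

13/14


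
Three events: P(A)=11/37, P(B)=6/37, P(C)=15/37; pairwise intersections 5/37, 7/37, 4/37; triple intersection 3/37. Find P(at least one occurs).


P(A∪B∪C) = P(A)+P(B)+P(C) - P(AB)-P(AC)-P(BC) + P(ABC)
= 11/37+6/37+15/37 - 5/37-7/37-4/37 + 3/37
= 19/37

19/37


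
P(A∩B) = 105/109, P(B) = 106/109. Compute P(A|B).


P(A|B) = P(A∩B)/P(B) = (105/109)/(106/109) = 105/106

105/106


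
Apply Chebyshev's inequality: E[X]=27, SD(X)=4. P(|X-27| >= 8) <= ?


k = 8/4 = 2
Chebyshev: P(|X-mu| >= k*sigma) <= 1/k^2 = 1/2^2 = 1/4

1/4


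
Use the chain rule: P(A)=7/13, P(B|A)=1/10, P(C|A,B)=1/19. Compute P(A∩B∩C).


P(A∩B∩C) = P(A) * P(B|A) * P(C|A∩B)
= 7/13 * 1/10 * 1/19
= 7/130 * 1/19 = 7/2470

7/2470


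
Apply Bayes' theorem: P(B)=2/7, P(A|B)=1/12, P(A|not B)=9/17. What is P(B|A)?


P(A) = P(A|B)P(B) + P(A|B')P(B') = 1/12*2/7 + 9/17*5/7 = 41/102
P(B|A) = P(A|B)P(B)/P(A) = (1/42)/(41/102) = 17/287

17/287


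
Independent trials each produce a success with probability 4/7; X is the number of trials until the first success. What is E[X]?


For geometric (trials until first success), E[X] = 1/p = 1/(4/7) = 7/4

7/4


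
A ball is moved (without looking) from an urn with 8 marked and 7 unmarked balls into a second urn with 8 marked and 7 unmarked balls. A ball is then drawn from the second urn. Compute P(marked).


P(transfer marked) = 8/15; P(transfer unmarked) = 7/15
If marked transferred: Urn II has 9 marked of 16, so P(marked|marked moved) = 9/16
If unmarked transferred: Urn II has 8 marked of 16, so P(marked|unmarked moved) = 1/2
By total probability: P(marked) = 8/15*9/16 + 7/15*1/2 = 8/15

8/15


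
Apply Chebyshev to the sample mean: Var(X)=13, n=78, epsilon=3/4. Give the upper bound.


Var(Xbar) = Var(X)/n = 13/78
Chebyshev: P(|Xbar-mu| >= 3/4) <= Var(Xbar)/(3/4)^2 = (1/6)/(9/16) = 8/27

8/27


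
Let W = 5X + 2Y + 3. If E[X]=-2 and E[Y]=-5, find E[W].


E[5X + 2Y + 3] = 5*E[X] + 2*E[Y] + 3
= (5)*(-2) + (2)*(-5) + (3)
= -10 - 10 + 3 = -17

-17


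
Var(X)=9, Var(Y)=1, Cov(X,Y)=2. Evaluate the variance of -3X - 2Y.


Var(-3X - 2Y) = (-3)^2*Var(X) + (-2)^2*Var(Y) + 2*(-3)*(-2)*Cov(X,Y)
= 9*9 + 4*1 + 12*2
= 81 + 4 + 24 = 109

109


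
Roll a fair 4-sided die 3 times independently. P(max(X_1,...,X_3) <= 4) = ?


P(max <= 4) = P(all X_i <= 4) = (P(X_1 <= 4))^3
= (4/4)^3 = 1^3 = 1

1


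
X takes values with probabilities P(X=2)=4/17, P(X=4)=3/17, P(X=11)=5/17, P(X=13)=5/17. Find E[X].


E[X] = sum(x * P(x))
= 2*4/17 + 4*3/17 + 11*5/17 + 13*5/17
= 140/17

140/17


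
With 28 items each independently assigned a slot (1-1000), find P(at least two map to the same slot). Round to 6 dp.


P(all different) = prod((1000-i)/1000 for i=0..27) = 0.682827
P(at least one match) = 1 - 0.682827 = 0.317173

0.317173


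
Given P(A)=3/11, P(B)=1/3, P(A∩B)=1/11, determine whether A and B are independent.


P(A)*P(B) = 3/11*1/3 = 1/11
P(A∩B) = 1/11, which equals P(A)P(B), so independent

Yes, A and B are independent


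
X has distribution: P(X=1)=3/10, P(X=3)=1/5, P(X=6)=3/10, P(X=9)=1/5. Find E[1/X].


E[1/X] = sum(g(x)*P(x))
= 1*3/10 + 1/3*1/5 + 1/6*3/10 + 1/9*1/5
= 79/180

79/180


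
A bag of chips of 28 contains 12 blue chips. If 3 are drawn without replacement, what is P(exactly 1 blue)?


P(X=1) = C(12,1)*C(16,2) / C(28,3)
= 12*120 / 3276
= 1440/3276 = 40/91

40/91


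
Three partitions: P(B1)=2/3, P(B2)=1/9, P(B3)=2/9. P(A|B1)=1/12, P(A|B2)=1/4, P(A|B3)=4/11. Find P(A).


P(A) = P(A|B1)P(B1) + P(A|B2)P(B2) + P(A|B3)P(B3)
= 1/12*2/3 + 1/4*1/9 + 4/11*2/9
= 1/18 + 1/36 + 8/99 = 65/396

65/396


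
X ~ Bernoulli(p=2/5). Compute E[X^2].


For Bernoulli: X in {0,1}
E[X^2] = 0^2*(1-2/5) + 1^2*2/5 = 2/5

2/5


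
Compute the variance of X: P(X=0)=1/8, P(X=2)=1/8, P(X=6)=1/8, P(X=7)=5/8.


E[X] = 43/8, E[X^2] = 285/8
Var(X) = E[X^2] - (E[X])^2 = 285/8 - (43/8)^2 = 431/64

431/64


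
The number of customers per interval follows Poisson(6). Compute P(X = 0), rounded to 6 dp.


P(X=0) = e^(-6) * 6^0 / 0!
≈ 0.002478752177 * 1 / 1
≈ 0.002479

0.002479


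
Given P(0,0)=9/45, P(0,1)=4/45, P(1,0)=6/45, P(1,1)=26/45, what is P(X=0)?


P(X=0) = P(0,0)+P(0,1) = 9/45 + 4/45 = 13/45

13/45


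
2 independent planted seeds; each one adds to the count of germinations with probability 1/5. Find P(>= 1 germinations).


P(at least one) = 1 - P(none)
P(none) = (1 - 1/5)^2 = (4/5)^2 = 16/25
P(at least one) = 1 - 16/25 = 9/25

9/25


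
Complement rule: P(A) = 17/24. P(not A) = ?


P(A') = 1 - P(A) = 1 - 17/24 = 7/24

7/24


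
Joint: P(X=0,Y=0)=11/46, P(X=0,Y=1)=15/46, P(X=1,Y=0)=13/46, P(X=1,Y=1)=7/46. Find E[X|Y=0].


P(Y=0) = 24/46
E[X|Y=0] = (0*11 + 1*13)/24 = 13/24

13/24


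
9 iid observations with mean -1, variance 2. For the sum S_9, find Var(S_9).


By independence, Var(S_n) = n*Var(X_1) = 9*2 = 18

18


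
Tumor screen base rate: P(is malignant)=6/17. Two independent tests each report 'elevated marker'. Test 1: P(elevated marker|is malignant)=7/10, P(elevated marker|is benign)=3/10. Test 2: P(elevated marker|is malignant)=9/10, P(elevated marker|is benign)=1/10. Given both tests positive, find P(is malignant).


After test 1: P(+) = 7/10*6/17 + 3/10*11/17 = 15/34
P(B|+) = (21/85)/(15/34) = 14/25
After test 2 (use post1 as new prior): P(+) = 9/10*14/25 + 1/10*11/25 = 137/250
P(B|+,+) = (63/125)/(137/250) = 126/137

126/137


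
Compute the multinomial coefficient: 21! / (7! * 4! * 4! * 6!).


21! = 51090942171709440000
Denominator: 7!=5040 * 4!=24 * 4!=24 * 6!=720
Coefficient = 51090942171709440000 / 2090188800 = 24443218800

24443218800


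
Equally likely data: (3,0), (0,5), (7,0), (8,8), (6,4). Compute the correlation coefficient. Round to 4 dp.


Cov(X,Y) = 1.2800, Var(X) = 8.5600, Var(Y) = 9.4400
rho = Cov/(sqrt(VarX)*sqrt(VarY)) = 0.1424

0.1424


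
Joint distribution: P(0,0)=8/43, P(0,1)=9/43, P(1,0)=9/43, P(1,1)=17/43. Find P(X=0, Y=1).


Read from table: P(X=0, Y=1) = 9/43

9/43


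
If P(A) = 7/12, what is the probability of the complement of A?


P(A') = 1 - P(A) = 1 - 7/12 = 5/12

5/12


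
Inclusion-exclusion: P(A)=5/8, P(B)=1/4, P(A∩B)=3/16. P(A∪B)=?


P(A∪B) = P(A) + P(B) - P(A∩B)
= 5/8 + 1/4 - 3/16 = 11/16

11/16


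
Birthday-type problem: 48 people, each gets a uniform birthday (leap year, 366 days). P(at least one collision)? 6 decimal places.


P(all different) = prod((366-i)/366 for i=0..47) = 0.039768
P(at least one match) = 1 - 0.039768 = 0.960232

0.960232


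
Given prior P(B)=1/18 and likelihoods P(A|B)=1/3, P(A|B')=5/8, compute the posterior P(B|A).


P(A) = P(A|B)P(B) + P(A|B')P(B') = 1/3*1/18 + 5/8*17/18 = 263/432
P(B|A) = P(A|B)P(B)/P(A) = (1/54)/(263/432) = 8/263

8/263


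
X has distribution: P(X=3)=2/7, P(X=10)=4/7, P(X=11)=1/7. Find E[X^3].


E[X^3] = sum(g(x)*P(x))
= 27*2/7 + 1000*4/7 + 1331*1/7
= 5385/7

5385/7


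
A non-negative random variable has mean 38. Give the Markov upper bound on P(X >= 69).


Markov: P(X >= a) <= E[X]/a
P(X >= 69) <= 38/69

38/69


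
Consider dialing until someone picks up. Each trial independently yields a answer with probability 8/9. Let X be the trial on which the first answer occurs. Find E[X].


For geometric (trials until first success), E[X] = 1/p = 1/(8/9) = 9/8

9/8


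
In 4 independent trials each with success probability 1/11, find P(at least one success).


P(at least one) = 1 - P(none)
P(none) = (1 - 1/11)^4 = (10/11)^4 = 10000/14641
P(at least one) = 1 - 10000/14641 = 4641/14641

4641/14641


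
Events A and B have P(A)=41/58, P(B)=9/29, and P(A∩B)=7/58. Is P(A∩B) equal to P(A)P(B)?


P(A)*P(B) = 41/58*9/29 = 369/1682
P(A∩B) = 7/58 != 369/1682, so not independent

No, A and B are not independent


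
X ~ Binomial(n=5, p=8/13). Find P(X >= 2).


P(X>=2) = P(X=2) + P(X=3) + P(X=4) + P(X=5)
= 80000/371293 + 128000/371293 + 102400/371293 + 32768/371293
= 343168/371293

343168/371293


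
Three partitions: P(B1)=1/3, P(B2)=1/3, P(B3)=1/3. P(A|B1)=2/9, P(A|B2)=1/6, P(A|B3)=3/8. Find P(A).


P(A) = P(A|B1)P(B1) + P(A|B2)P(B2) + P(A|B3)P(B3)
= 2/9*1/3 + 1/6*1/3 + 3/8*1/3
= 2/27 + 1/18 + 1/8 = 55/216

55/216


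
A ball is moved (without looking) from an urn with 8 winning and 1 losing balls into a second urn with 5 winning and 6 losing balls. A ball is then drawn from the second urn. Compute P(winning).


P(transfer winning) = 8/9; P(transfer losing) = 1/9
If winning transferred: Urn II has 6 winning of 12, so P(winning|winning moved) = 1/2
If losing transferred: Urn II has 5 winning of 12, so P(winning|losing moved) = 5/12
By total probability: P(winning) = 8/9*1/2 + 1/9*5/12 = 53/108

53/108


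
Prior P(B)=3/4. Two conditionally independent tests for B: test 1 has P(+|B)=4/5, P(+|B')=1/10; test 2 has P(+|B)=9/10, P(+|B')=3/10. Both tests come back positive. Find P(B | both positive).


After test 1: P(+) = 4/5*3/4 + 1/10*1/4 = 5/8
P(B|+) = (3/5)/(5/8) = 24/25
After test 2 (use post1 as new prior): P(+) = 9/10*24/25 + 3/10*1/25 = 219/250
P(B|+,+) = (108/125)/(219/250) = 72/73

72/73


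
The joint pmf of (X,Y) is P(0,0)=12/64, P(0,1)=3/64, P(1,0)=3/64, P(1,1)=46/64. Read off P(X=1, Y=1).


Read from table: P(X=1, Y=1) = 46/64 = 23/32

23/32


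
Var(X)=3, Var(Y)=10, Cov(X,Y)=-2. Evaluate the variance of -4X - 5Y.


Var(-4X - 5Y) = (-4)^2*Var(X) + (-5)^2*Var(Y) + 2*(-4)*(-5)*Cov(X,Y)
= 16*3 + 25*10 + 40*(-2)
= 48 + 250 - 80 = 218

218


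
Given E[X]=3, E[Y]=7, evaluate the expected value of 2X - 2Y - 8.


E[2X - 2Y - 8] = 2*E[X] - 2*E[Y] - 8
= (2)*(3) + (-2)*(7) + (-8)
= 6 - 14 - 8 = -16

-16


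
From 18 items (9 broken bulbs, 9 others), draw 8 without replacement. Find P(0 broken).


P(X=0) = C(9,0)*C(9,8) / C(18,8)
= 1*9 / 43758
= 9/43758 = 1/4862

1/4862


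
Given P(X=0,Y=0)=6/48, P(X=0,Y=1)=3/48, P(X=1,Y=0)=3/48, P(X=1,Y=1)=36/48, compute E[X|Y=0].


P(Y=0) = 9/48
E[X|Y=0] = (0*6 + 1*3)/9 = 3/9 = 1/3

1/3


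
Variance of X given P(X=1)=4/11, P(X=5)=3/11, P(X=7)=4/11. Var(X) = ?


E[X] = 47/11, E[X^2] = 25
Var(X) = E[X^2] - (E[X])^2 = 25 - (47/11)^2 = 816/121

816/121


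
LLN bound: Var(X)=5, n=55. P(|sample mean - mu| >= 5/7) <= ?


Var(Xbar) = Var(X)/n = 5/55
Chebyshev: P(|Xbar-mu| >= 5/7) <= Var(Xbar)/(5/7)^2 = (1/11)/(25/49) = 49/275

49/275


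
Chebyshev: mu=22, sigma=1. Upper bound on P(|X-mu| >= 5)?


k = 5/1 = 5
Chebyshev: P(|X-mu| >= k*sigma) <= 1/k^2 = 1/5^2 = 1/25

1/25


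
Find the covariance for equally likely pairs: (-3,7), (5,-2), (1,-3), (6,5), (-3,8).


E[X]=6/5, E[Y]=3, E[XY]=-28/5
Cov(X,Y) = E[XY] - E[X]E[Y] = -28/5 - 6/5*3 = -46/5

-46/5


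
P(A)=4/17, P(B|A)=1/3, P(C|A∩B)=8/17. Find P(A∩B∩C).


P(A∩B∩C) = P(A) * P(B|A) * P(C|A∩B)
= 4/17 * 1/3 * 8/17
= 4/51 * 8/17 = 32/867

32/867


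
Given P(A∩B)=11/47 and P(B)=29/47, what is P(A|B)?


P(A|B) = P(A∩B)/P(B) = (22/94)/(58/94) = 22/58 = 11/29

11/29
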